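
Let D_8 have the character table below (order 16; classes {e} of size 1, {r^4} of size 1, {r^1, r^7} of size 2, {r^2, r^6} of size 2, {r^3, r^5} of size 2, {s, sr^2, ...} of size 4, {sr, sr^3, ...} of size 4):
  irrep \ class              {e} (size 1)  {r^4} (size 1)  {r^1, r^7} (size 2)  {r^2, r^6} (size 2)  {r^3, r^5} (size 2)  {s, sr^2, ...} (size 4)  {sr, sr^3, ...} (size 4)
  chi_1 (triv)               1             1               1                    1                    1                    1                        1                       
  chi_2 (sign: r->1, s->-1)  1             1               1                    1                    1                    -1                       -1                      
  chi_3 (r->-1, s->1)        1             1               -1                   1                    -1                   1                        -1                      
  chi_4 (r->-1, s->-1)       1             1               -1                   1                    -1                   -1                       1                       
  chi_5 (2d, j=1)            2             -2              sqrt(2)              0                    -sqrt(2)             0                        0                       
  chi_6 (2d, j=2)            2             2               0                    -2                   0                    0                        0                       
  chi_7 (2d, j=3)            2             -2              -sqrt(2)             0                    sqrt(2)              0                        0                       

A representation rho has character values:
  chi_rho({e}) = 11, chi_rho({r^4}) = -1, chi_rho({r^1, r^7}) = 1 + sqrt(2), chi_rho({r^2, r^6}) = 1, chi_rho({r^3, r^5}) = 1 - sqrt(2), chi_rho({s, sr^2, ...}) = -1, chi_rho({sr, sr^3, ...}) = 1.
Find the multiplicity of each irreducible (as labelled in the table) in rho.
Multiplicities: chi_1: 1, chi_2: 1, chi_3: 0, chi_4: 1, chi_5: 2, chi_6: 1, chi_7: 1.

Derivation: Use <chi_rho, chi> = (1/|G|) sum_C |C| * chi_rho(C) * conj(chi(C)) with |G| = 16 for each irreducible chi in the table:
  <chi_rho, chi_1> = (1/16)[1*(11)*conj(1) + 1*(-1)*conj(1) + 2*(1 + sqrt(2))*conj(1) + 2*(1)*conj(1) + 2*(1 - sqrt(2))*conj(1) + 4*(-1)*conj(1) + 4*(1)*conj(1)]
      = (1/16)[(11) + (-1) + (2 + 2*sqrt(2)) + (2) + (2 - 2*sqrt(2)) + (-4) + (4)] = 16/16 = 1
  <chi_rho, chi_2> = (1/16)[1*(11)*conj(1) + 1*(-1)*conj(1) + 2*(1 + sqrt(2))*conj(1) + 2*(1)*conj(1) + 2*(1 - sqrt(2))*conj(1) + 4*(-1)*conj(-1) + 4*(1)*conj(-1)]
      = (1/16)[(11) + (-1) + (2 + 2*sqrt(2)) + (2) + (2 - 2*sqrt(2)) + (4) + (-4)] = 16/16 = 1
  <chi_rho, chi_3> = (1/16)[1*(11)*conj(1) + 1*(-1)*conj(1) + 2*(1 + sqrt(2))*conj(-1) + 2*(1)*conj(1) + 2*(1 - sqrt(2))*conj(-1) + 4*(-1)*conj(1) + 4*(1)*conj(-1)]
      = (1/16)[(11) + (-1) + (-2*sqrt(2) - 2) + (2) + (-2 + 2*sqrt(2)) + (-4) + (-4)] = 0/16 = 0
  <chi_rho, chi_4> = (1/16)[1*(11)*conj(1) + 1*(-1)*conj(1) + 2*(1 + sqrt(2))*conj(-1) + 2*(1)*conj(1) + 2*(1 - sqrt(2))*conj(-1) + 4*(-1)*conj(-1) + 4*(1)*conj(1)]
      = (1/16)[(11) + (-1) + (-2*sqrt(2) - 2) + (2) + (-2 + 2*sqrt(2)) + (4) + (4)] = 16/16 = 1
  <chi_rho, chi_5> = (1/16)[1*(11)*conj(2) + 1*(-1)*conj(-2) + 2*(1 + sqrt(2))*conj(sqrt(2)) + 2*(1)*conj(0) + 2*(1 - sqrt(2))*conj(-sqrt(2)) + 4*(-1)*conj(0) + 4*(1)*conj(0)]
      = (1/16)[(22) + (2) + (2*sqrt(2) + 4) + (0) + (4 - 2*sqrt(2)) + (0) + (0)] = 32/16 = 2
  <chi_rho, chi_6> = (1/16)[1*(11)*conj(2) + 1*(-1)*conj(2) + 2*(1 + sqrt(2))*conj(0) + 2*(1)*conj(-2) + 2*(1 - sqrt(2))*conj(0) + 4*(-1)*conj(0) + 4*(1)*conj(0)]
      = (1/16)[(22) + (-2) + (0) + (-4) + (0) + (0) + (0)] = 16/16 = 1
  <chi_rho, chi_7> = (1/16)[1*(11)*conj(2) + 1*(-1)*conj(-2) + 2*(1 + sqrt(2))*conj(-sqrt(2)) + 2*(1)*conj(0) + 2*(1 - sqrt(2))*conj(sqrt(2)) + 4*(-1)*conj(0) + 4*(1)*conj(0)]
      = (1/16)[(22) + (2) + (-4 - 2*sqrt(2)) + (0) + (-4 + 2*sqrt(2)) + (0) + (0)] = 16/16 = 1
Dimension check: dim(rho) = sum (mult * dim) = 1*1 + 1*1 + 0*1 + 1*1 + 2*2 + 1*2 + 1*2 = 11 = chi_rho(e) = 11.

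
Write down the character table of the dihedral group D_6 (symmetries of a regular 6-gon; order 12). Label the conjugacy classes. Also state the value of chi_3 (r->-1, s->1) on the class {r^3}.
Conjugacy classes: {e} of size 1, {r^3} of size 1, {r^1, r^5} of size 2, {r^2, r^4} of size 2, {s, sr^2, ...} of size 3, {sr, sr^3, ...} of size 3.
Character table:
  irrep \ class              {e} (size 1)  {r^3} (size 1)  {r^1, r^5} (size 2)  {r^2, r^4} (size 2)  {s, sr^2, ...} (size 3)  {sr, sr^3, ...} (size 3)
  chi_1 (triv)               1             1               1                    1                    1                        1                       
  chi_2 (sign: r->1, s->-1)  1             1               1                    1                    -1                       -1                      
  chi_3 (r->-1, s->1)        1             -1              -1                   1                    1                        -1                      
  chi_4 (r->-1, s->-1)       1             -1              -1                   1                    -1                       1                       
  chi_5 (2d, j=1)            2             -2              1                    -1                   0                        0                       
  chi_6 (2d, j=2)            2             2               -1                   -1                   0                        0                       

Spot check: chi_3 (r->-1, s->1) on {r^3} = -1.

Justification: D_6 has order 2*6 = 12 with 6 conjugacy classes, hence 6 irreducibles. Sum of squared dims 1 + 1 + 1 + 1 + 4 + 4 = 12 = |G|. Linear characters come from the abelianisation; the 2-dimensional irreps have character r^k -> 2*cos(2*pi*j*k/6), reflections -> 0.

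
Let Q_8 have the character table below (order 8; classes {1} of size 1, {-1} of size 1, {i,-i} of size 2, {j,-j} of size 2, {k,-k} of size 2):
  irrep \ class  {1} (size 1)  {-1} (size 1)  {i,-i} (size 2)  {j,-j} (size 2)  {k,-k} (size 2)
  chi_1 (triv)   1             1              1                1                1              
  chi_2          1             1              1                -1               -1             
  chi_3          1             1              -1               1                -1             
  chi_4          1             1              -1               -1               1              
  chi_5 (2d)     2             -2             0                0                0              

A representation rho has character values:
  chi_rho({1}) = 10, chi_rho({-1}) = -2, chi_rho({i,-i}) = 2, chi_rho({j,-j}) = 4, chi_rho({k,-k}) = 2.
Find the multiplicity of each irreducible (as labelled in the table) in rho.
Multiplicities: chi_1: 3, chi_2: 0, chi_3: 1, chi_4: 0, chi_5: 3.

Derivation: Use <chi_rho, chi> = (1/|G|) sum_C |C| * chi_rho(C) * conj(chi(C)) with |G| = 8 for each irreducible chi in the table:
  <chi_rho, chi_1> = (1/8)[1*(10)*conj(1) + 1*(-2)*conj(1) + 2*(2)*conj(1) + 2*(4)*conj(1) + 2*(2)*conj(1)]
      = (1/8)[(10) + (-2) + (4) + (8) + (4)] = 24/8 = 3
  <chi_rho, chi_2> = (1/8)[1*(10)*conj(1) + 1*(-2)*conj(1) + 2*(2)*conj(1) + 2*(4)*conj(-1) + 2*(2)*conj(-1)]
      = (1/8)[(10) + (-2) + (4) + (-8) + (-4)] = 0/8 = 0
  <chi_rho, chi_3> = (1/8)[1*(10)*conj(1) + 1*(-2)*conj(1) + 2*(2)*conj(-1) + 2*(4)*conj(1) + 2*(2)*conj(-1)]
      = (1/8)[(10) + (-2) + (-4) + (8) + (-4)] = 8/8 = 1
  <chi_rho, chi_4> = (1/8)[1*(10)*conj(1) + 1*(-2)*conj(1) + 2*(2)*conj(-1) + 2*(4)*conj(-1) + 2*(2)*conj(1)]
      = (1/8)[(10) + (-2) + (-4) + (-8) + (4)] = 0/8 = 0
  <chi_rho, chi_5> = (1/8)[1*(10)*conj(2) + 1*(-2)*conj(-2) + 2*(2)*conj(0) + 2*(4)*conj(0) + 2*(2)*conj(0)]
      = (1/8)[(20) + (4) + (0) + (0) + (0)] = 24/8 = 3
Dimension check: dim(rho) = sum (mult * dim) = 3*1 + 0*1 + 1*1 + 0*1 + 3*2 = 10 = chi_rho(e) = 10.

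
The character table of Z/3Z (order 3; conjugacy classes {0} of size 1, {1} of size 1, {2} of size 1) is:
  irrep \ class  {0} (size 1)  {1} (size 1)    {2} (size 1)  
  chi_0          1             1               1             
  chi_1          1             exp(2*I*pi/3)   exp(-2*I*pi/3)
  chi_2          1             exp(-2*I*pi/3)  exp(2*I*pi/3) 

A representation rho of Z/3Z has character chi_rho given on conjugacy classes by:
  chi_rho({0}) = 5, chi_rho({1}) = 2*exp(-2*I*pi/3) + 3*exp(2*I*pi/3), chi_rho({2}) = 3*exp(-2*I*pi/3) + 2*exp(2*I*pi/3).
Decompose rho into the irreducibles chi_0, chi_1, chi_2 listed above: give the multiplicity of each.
Multiplicities: chi_0: 0, chi_1: 3, chi_2: 2.

Reasoning: Use <chi_rho, chi> = (1/|G|) sum_C |C| * chi_rho(C) * conj(chi(C)) with |G| = 3 for each irreducible chi in the table:
  <chi_rho, chi_0> = (1/3)[1*(5)*conj(1) + 1*(2*exp(-2*I*pi/3) + 3*exp(2*I*pi/3))*conj(1) + 1*(3*exp(-2*I*pi/3) + 2*exp(2*I*pi/3))*conj(1)]
      = (1/3)[(5) + (2*exp(-2*I*pi/3) + 3*exp(2*I*pi/3)) + (3*exp(-2*I*pi/3) + 2*exp(2*I*pi/3))] = 0/3 = 0
  <chi_rho, chi_1> = (1/3)[1*(5)*conj(1) + 1*(2*exp(-2*I*pi/3) + 3*exp(2*I*pi/3))*conj(exp(2*I*pi/3)) + 1*(3*exp(-2*I*pi/3) + 2*exp(2*I*pi/3))*conj(exp(-2*I*pi/3))]
      = (1/3)[(5) + (3 + 2*exp(2*I*pi/3)) + (3 + 2*exp(-2*I*pi/3))] = 9/3 = 3
  <chi_rho, chi_2> = (1/3)[1*(5)*conj(1) + 1*(2*exp(-2*I*pi/3) + 3*exp(2*I*pi/3))*conj(exp(-2*I*pi/3)) + 1*(3*exp(-2*I*pi/3) + 2*exp(2*I*pi/3))*conj(exp(2*I*pi/3))]
      = (1/3)[(5) + (2 + 3*exp(-2*I*pi/3)) + (2 + 3*exp(2*I*pi/3))] = 6/3 = 2
(Exp terms are combined using exp(i*s)*conj(exp(i*t)) = exp(i*(s-t)), and sums of them are collapsed using the identity that for every m > 1 the m distinct m-th roots of unity sum to 0, e.g. 1 + exp(2*I*pi/3) + exp(-2*I*pi/3) = 0.)
Dimension check: dim(rho) = sum (mult * dim) = 0*1 + 3*1 + 2*1 = 5 = chi_rho(e) = 5.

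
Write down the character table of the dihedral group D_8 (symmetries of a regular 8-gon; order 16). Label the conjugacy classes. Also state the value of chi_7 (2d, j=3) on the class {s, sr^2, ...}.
Conjugacy classes: {e} of size 1, {r^4} of size 1, {r^1, r^7} of size 2, {r^2, r^6} of size 2, {r^3, r^5} of size 2, {s, sr^2, ...} of size 4, {sr, sr^3, ...} of size 4.
Character table:
  irrep \ class              {e} (size 1)  {r^4} (size 1)  {r^1, r^7} (size 2)  {r^2, r^6} (size 2)  {r^3, r^5} (size 2)  {s, sr^2, ...} (size 4)  {sr, sr^3, ...} (size 4)
  chi_1 (triv)               1             1               1                    1                    1                    1                        1                       
  chi_2 (sign: r->1, s->-1)  1             1               1                    1                    1                    -1                       -1                      
  chi_3 (r->-1, s->1)        1             1               -1                   1                    -1                   1                        -1                      
  chi_4 (r->-1, s->-1)       1             1               -1                   1                    -1                   -1                       1                       
  chi_5 (2d, j=1)            2             -2              sqrt(2)              0                    -sqrt(2)             0                        0                       
  chi_6 (2d, j=2)            2             2               0                    -2                   0                    0                        0                       
  chi_7 (2d, j=3)            2             -2              -sqrt(2)             0                    sqrt(2)              0                        0                       

Spot check: chi_7 (2d, j=3) on {s, sr^2, ...} = 0.

Derivation: D_8 has order 2*8 = 16 with 7 conjugacy classes, hence 7 irreducibles. Sum of squared dims 1 + 1 + 1 + 1 + 4 + 4 + 4 = 16 = |G|. Linear characters come from the abelianisation; the 2-dimensional irreps have character r^k -> 2*cos(2*pi*j*k/8), reflections -> 0.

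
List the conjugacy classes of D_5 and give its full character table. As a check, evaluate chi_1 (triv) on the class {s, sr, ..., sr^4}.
Conjugacy classes: {e} of size 1, {r^1, r^4} of size 2, {r^2, r^3} of size 2, {s, sr, ..., sr^4} of size 5.
Character table:
  irrep \ class              {e} (size 1)  {r^1, r^4} (size 2)  {r^2, r^3} (size 2)  {s, sr, ..., sr^4} (size 5)
  chi_1 (triv)               1             1                    1                    1                          
  chi_2 (sign: r->1, s->-1)  1             1                    1                    -1                         
  chi_3 (2d, j=1)            2             -1/2 + sqrt(5)/2     -sqrt(5)/2 - 1/2     0                          
  chi_4 (2d, j=2)            2             -sqrt(5)/2 - 1/2     -1/2 + sqrt(5)/2     0                          

Spot check: chi_1 (triv) on {s, sr, ..., sr^4} = 1.

Reasoning: D_5 has order 2*5 = 10 with 4 conjugacy classes, hence 4 irreducibles. Sum of squared dims 1 + 1 + 4 + 4 = 10 = |G|. Linear characters come from the abelianisation; the 2-dimensional irreps have character r^k -> 2*cos(2*pi*j*k/5), reflections -> 0.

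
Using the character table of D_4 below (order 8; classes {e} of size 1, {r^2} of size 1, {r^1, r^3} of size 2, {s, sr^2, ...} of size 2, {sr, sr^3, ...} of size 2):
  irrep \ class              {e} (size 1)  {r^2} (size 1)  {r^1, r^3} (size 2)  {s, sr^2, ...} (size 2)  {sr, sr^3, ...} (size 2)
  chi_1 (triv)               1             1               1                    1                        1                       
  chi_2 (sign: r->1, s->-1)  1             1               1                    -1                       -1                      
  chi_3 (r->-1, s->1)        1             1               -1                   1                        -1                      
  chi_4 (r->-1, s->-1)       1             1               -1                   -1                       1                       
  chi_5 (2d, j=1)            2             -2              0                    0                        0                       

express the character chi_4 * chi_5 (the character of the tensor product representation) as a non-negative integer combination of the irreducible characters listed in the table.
chi_4 tensor chi_5 = chi_5 (all other irreducibles have multiplicity 0).

Justification: The character of a tensor product is the pointwise product (chi_4 * chi_5)(C) = chi_4(C) * chi_5(C):
  {e}: (1)*(2), {r^2}: (1)*(-2), {r^1, r^3}: (-1)*(0), {s, sr^2, ...}: (-1)*(0), {sr, sr^3, ...}: (1)*(0)
so (chi_4 * chi_5) takes values
  {e} -> 2, {r^2} -> -2, {r^1, r^3} -> 0, {s, sr^2, ...} -> 0, {sr, sr^3, ...} -> 0.
Now take the inner product of this character with each irreducible chi from the table, <chi_4*chi_5, chi> = (1/8) sum_C |C| (chi_4*chi_5)(C) conj(chi(C)):
  <chi_4*chi_5, chi_1> = (1/8)[1*(2)*conj(1) + 1*(-2)*conj(1) + 2*(0)*conj(1) + 2*(0)*conj(1) + 2*(0)*conj(1)]
      = (1/8)[(2) + (-2) + (0) + (0) + (0)] = 0/8 = 0
  <chi_4*chi_5, chi_2> = (1/8)[1*(2)*conj(1) + 1*(-2)*conj(1) + 2*(0)*conj(1) + 2*(0)*conj(-1) + 2*(0)*conj(-1)]
      = (1/8)[(2) + (-2) + (0) + (0) + (0)] = 0/8 = 0
  <chi_4*chi_5, chi_3> = (1/8)[1*(2)*conj(1) + 1*(-2)*conj(1) + 2*(0)*conj(-1) + 2*(0)*conj(1) + 2*(0)*conj(-1)]
      = (1/8)[(2) + (-2) + (0) + (0) + (0)] = 0/8 = 0
  <chi_4*chi_5, chi_4> = (1/8)[1*(2)*conj(1) + 1*(-2)*conj(1) + 2*(0)*conj(-1) + 2*(0)*conj(-1) + 2*(0)*conj(1)]
      = (1/8)[(2) + (-2) + (0) + (0) + (0)] = 0/8 = 0
  <chi_4*chi_5, chi_5> = (1/8)[1*(2)*conj(2) + 1*(-2)*conj(-2) + 2*(0)*conj(0) + 2*(0)*conj(0) + 2*(0)*conj(0)]
      = (1/8)[(4) + (4) + (0) + (0) + (0)] = 8/8 = 1
Hence the multiplicities are chi_5: 1. Dimension check: dim(chi_4)*dim(chi_5) = 1*2 = 2 and sum (mult * dim) = 1*2 = 2.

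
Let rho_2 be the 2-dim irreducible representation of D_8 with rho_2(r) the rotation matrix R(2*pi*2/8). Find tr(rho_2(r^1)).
chi_{rho_2}(r^1) = 2*cos(2*pi*2*1/8) = 0

Working: rho_2(r^1) is rotation by angle 2*pi*2*1/8, whose trace is 2*cos(2*pi*2*1/8) = 0.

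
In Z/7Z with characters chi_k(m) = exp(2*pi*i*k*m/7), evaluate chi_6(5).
chi_6(5) = zeta_7^30 = exp(4*I*pi/7)

Explanation: chi_6(5) = zeta_7^(6*5) = zeta_7^30. Since zeta_7^7 = 1, this equals zeta_7^2 = exp(2*pi*i*2/7) = exp(4*I*pi/7).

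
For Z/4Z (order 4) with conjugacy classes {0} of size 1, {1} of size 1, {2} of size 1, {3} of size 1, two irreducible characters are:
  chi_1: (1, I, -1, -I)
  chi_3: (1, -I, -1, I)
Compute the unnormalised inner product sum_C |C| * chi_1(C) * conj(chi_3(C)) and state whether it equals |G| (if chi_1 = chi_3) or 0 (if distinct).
Sum = 0; so <chi_1, chi_3> = 0 (distinct irreducibles are orthogonal).

Why: Compute term by term over conjugacy classes (|C| * chi_1(C) * conj(chi_3(C))):
  1*(1)*conj(1) + 1*(I)*conj(-I) + 1*(-1)*conj(-1) + 1*(-I)*conj(I)
  = (1) + (-1) + (1) + (-1)
  = 0.
(Exp terms are combined using exp(i*s)*conj(exp(i*t)) = exp(i*(s-t)), and sums of them are collapsed using the identity that for every m > 1 the m distinct m-th roots of unity sum to 0, e.g. 1 + exp(2*I*pi/3) + exp(-2*I*pi/3) = 0.)
Dividing by |G| = 4 gives 0/4 = 0, matching the row-orthogonality relation <chi_1, chi_3> = [chi_1 = chi_3].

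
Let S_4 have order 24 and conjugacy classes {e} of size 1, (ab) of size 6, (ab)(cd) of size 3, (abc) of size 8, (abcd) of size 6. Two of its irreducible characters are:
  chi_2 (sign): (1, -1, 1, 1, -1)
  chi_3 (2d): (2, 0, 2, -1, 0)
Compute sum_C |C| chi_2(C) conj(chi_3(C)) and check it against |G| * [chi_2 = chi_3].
Sum = 0; so <chi_2, chi_3> = 0 (distinct irreducibles are orthogonal).

Proof sketch: Compute term by term over conjugacy classes (|C| * chi_2(C) * conj(chi_3(C))):
  1*(1)*conj(2) + 6*(-1)*conj(0) + 3*(1)*conj(2) + 8*(1)*conj(-1) + 6*(-1)*conj(0)
  = (2) + (0) + (6) + (-8) + (0)
  = 0.
Dividing by |G| = 24 gives 0/24 = 0, matching the row-orthogonality relation <chi_2, chi_3> = [chi_2 = chi_3].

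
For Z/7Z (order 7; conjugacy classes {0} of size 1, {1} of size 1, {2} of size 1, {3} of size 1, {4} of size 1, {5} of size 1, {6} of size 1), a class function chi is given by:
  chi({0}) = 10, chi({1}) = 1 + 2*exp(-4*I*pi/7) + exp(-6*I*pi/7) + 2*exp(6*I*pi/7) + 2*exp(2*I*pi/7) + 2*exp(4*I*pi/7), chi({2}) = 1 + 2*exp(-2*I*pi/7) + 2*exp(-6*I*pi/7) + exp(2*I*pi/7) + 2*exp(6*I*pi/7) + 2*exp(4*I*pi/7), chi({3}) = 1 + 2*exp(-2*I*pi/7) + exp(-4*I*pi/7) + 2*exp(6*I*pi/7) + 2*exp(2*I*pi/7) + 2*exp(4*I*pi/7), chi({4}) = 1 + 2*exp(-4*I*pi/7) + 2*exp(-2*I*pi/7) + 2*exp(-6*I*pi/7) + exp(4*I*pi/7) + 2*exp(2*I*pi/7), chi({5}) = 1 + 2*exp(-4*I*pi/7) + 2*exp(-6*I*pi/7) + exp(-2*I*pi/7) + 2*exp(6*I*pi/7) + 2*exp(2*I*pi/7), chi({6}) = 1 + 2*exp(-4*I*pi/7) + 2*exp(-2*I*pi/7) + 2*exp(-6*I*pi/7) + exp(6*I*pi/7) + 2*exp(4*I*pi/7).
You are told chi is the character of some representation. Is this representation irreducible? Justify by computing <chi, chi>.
Not irreducible (reducible): <chi, chi> = 18 > 1.

Why: <chi, chi> = (1/|G|) sum_C |C| * |chi(C)|^2 = (1/7)[1*|10|^2 + 1*|1 + 2*exp(-4*I*pi/7) + exp(-6*I*pi/7) + 2*exp(6*I*pi/7) + 2*exp(2*I*pi/7) + 2*exp(4*I*pi/7)|^2 + 1*|1 + 2*exp(-2*I*pi/7) + 2*exp(-6*I*pi/7) + exp(2*I*pi/7) + 2*exp(6*I*pi/7) + 2*exp(4*I*pi/7)|^2 + 1*|1 + 2*exp(-2*I*pi/7) + exp(-4*I*pi/7) + 2*exp(6*I*pi/7) + 2*exp(2*I*pi/7) + 2*exp(4*I*pi/7)|^2 + 1*|1 + 2*exp(-4*I*pi/7) + 2*exp(-2*I*pi/7) + 2*exp(-6*I*pi/7) + exp(4*I*pi/7) + 2*exp(2*I*pi/7)|^2 + 1*|1 + 2*exp(-4*I*pi/7) + 2*exp(-6*I*pi/7) + exp(-2*I*pi/7) + 2*exp(6*I*pi/7) + 2*exp(2*I*pi/7)|^2 + 1*|1 + 2*exp(-4*I*pi/7) + 2*exp(-2*I*pi/7) + 2*exp(-6*I*pi/7) + exp(6*I*pi/7) + 2*exp(4*I*pi/7)|^2]
  = (1/7)[(100) + (18 + 14*exp(-4*I*pi/7) + 14*exp(-2*I*pi/7) + 13*exp(-6*I*pi/7) + 13*exp(6*I*pi/7) + 14*exp(2*I*pi/7) + 14*exp(4*I*pi/7)) + (18 + 14*exp(-4*I*pi/7) + 13*exp(-2*I*pi/7) + 14*exp(-6*I*pi/7) + 14*exp(6*I*pi/7) + 13*exp(2*I*pi/7) + 14*exp(4*I*pi/7)) + (18 + 13*exp(-4*I*pi/7) + 14*exp(-2*I*pi/7) + 14*exp(-6*I*pi/7) + 14*exp(6*I*pi/7) + 14*exp(2*I*pi/7) + 13*exp(4*I*pi/7)) + (18 + 13*exp(-4*I*pi/7) + 14*exp(-2*I*pi/7) + 14*exp(-6*I*pi/7) + 14*exp(6*I*pi/7) + 14*exp(2*I*pi/7) + 13*exp(4*I*pi/7)) + (18 + 14*exp(-4*I*pi/7) + 13*exp(-2*I*pi/7) + 14*exp(-6*I*pi/7) + 14*exp(6*I*pi/7) + 13*exp(2*I*pi/7) + 14*exp(4*I*pi/7)) + (18 + 14*exp(-4*I*pi/7) + 14*exp(-2*I*pi/7) + 13*exp(-6*I*pi/7) + 13*exp(6*I*pi/7) + 14*exp(2*I*pi/7) + 14*exp(4*I*pi/7))] = 126/7 = 18.
(Exp terms are combined using exp(i*s)*conj(exp(i*t)) = exp(i*(s-t)), and sums of them are collapsed using the identity that for every m > 1 the m distinct m-th roots of unity sum to 0, e.g. 1 + exp(2*I*pi/3) + exp(-2*I*pi/3) = 0.)
A character is irreducible iff <chi, chi> = 1, so this representation is reducible.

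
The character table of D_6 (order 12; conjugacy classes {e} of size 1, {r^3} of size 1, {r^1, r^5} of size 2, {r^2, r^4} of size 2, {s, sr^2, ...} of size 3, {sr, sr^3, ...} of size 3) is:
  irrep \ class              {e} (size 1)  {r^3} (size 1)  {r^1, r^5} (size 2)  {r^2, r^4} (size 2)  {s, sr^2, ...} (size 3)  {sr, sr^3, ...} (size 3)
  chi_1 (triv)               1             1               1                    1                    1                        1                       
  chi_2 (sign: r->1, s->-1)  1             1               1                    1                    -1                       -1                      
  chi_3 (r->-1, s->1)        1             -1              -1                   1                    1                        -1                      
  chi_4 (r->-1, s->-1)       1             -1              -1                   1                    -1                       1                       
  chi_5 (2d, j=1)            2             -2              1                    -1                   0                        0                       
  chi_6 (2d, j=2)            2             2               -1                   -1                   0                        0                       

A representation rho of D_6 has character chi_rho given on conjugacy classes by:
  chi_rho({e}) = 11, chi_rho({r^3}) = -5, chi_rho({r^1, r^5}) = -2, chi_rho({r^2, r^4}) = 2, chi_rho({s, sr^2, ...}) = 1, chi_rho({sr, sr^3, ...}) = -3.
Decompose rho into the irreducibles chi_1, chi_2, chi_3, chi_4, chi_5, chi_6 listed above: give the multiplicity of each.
Multiplicities: chi_1: 0, chi_2: 1, chi_3: 3, chi_4: 1, chi_5: 2, chi_6: 1.

Explanation: Use <chi_rho, chi> = (1/|G|) sum_C |C| * chi_rho(C) * conj(chi(C)) with |G| = 12 for each irreducible chi in the table:
  <chi_rho, chi_1> = (1/12)[1*(11)*conj(1) + 1*(-5)*conj(1) + 2*(-2)*conj(1) + 2*(2)*conj(1) + 3*(1)*conj(1) + 3*(-3)*conj(1)]
      = (1/12)[(11) + (-5) + (-4) + (4) + (3) + (-9)] = 0/12 = 0
  <chi_rho, chi_2> = (1/12)[1*(11)*conj(1) + 1*(-5)*conj(1) + 2*(-2)*conj(1) + 2*(2)*conj(1) + 3*(1)*conj(-1) + 3*(-3)*conj(-1)]
      = (1/12)[(11) + (-5) + (-4) + (4) + (-3) + (9)] = 12/12 = 1
  <chi_rho, chi_3> = (1/12)[1*(11)*conj(1) + 1*(-5)*conj(-1) + 2*(-2)*conj(-1) + 2*(2)*conj(1) + 3*(1)*conj(1) + 3*(-3)*conj(-1)]
      = (1/12)[(11) + (5) + (4) + (4) + (3) + (9)] = 36/12 = 3
  <chi_rho, chi_4> = (1/12)[1*(11)*conj(1) + 1*(-5)*conj(-1) + 2*(-2)*conj(-1) + 2*(2)*conj(1) + 3*(1)*conj(-1) + 3*(-3)*conj(1)]
      = (1/12)[(11) + (5) + (4) + (4) + (-3) + (-9)] = 12/12 = 1
  <chi_rho, chi_5> = (1/12)[1*(11)*conj(2) + 1*(-5)*conj(-2) + 2*(-2)*conj(1) + 2*(2)*conj(-1) + 3*(1)*conj(0) + 3*(-3)*conj(0)]
      = (1/12)[(22) + (10) + (-4) + (-4) + (0) + (0)] = 24/12 = 2
  <chi_rho, chi_6> = (1/12)[1*(11)*conj(2) + 1*(-5)*conj(2) + 2*(-2)*conj(-1) + 2*(2)*conj(-1) + 3*(1)*conj(0) + 3*(-3)*conj(0)]
      = (1/12)[(22) + (-10) + (4) + (-4) + (0) + (0)] = 12/12 = 1
Dimension check: dim(rho) = sum (mult * dim) = 0*1 + 1*1 + 3*1 + 1*1 + 2*2 + 1*2 = 11 = chi_rho(e) = 11.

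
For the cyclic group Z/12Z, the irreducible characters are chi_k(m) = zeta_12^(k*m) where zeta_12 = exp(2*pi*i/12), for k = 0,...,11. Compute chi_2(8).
chi_2(8) = zeta_12^16 = exp(2*I*pi/3)

Why: chi_2(8) = zeta_12^(2*8) = zeta_12^16. Since zeta_12^12 = 1, this equals zeta_12^4 = exp(2*pi*i*4/12) = exp(2*I*pi/3).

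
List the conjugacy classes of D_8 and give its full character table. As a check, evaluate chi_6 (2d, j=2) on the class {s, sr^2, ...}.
Conjugacy classes: {e} of size 1, {r^4} of size 1, {r^1, r^7} of size 2, {r^2, r^6} of size 2, {r^3, r^5} of size 2, {s, sr^2, ...} of size 4, {sr, sr^3, ...} of size 4.
Character table:
  irrep \ class              {e} (size 1)  {r^4} (size 1)  {r^1, r^7} (size 2)  {r^2, r^6} (size 2)  {r^3, r^5} (size 2)  {s, sr^2, ...} (size 4)  {sr, sr^3, ...} (size 4)
  chi_1 (triv)               1             1               1                    1                    1                    1                        1                       
  chi_2 (sign: r->1, s->-1)  1             1               1                    1                    1                    -1                       -1                      
  chi_3 (r->-1, s->1)        1             1               -1                   1                    -1                   1                        -1                      
  chi_4 (r->-1, s->-1)       1             1               -1                   1                    -1                   -1                       1                       
  chi_5 (2d, j=1)            2             -2              sqrt(2)              0                    -sqrt(2)             0                        0                       
  chi_6 (2d, j=2)            2             2               0                    -2                   0                    0                        0                       
  chi_7 (2d, j=3)            2             -2              -sqrt(2)             0                    sqrt(2)              0                        0                       

Spot check: chi_6 (2d, j=2) on {s, sr^2, ...} = 0.

Working: D_8 has order 2*8 = 16 with 7 conjugacy classes, hence 7 irreducibles. Sum of squared dims 1 + 1 + 1 + 1 + 4 + 4 + 4 = 16 = |G|. Linear characters come from the abelianisation; the 2-dimensional irreps have character r^k -> 2*cos(2*pi*j*k/8), reflections -> 0.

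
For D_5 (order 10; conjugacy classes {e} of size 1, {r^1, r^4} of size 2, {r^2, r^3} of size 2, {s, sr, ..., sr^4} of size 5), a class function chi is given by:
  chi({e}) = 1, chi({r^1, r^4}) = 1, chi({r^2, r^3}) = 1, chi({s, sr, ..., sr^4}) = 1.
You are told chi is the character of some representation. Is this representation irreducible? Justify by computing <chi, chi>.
Irreducible: <chi, chi> = 1.

<chi, chi> = (1/|G|) sum_C |C| * |chi(C)|^2 = (1/10)[1*|1|^2 + 2*|1|^2 + 2*|1|^2 + 5*|1|^2]
  = (1/10)[(1) + (2) + (2) + (5)] = 10/10 = 1.
A character is irreducible iff <chi, chi> = 1, so this representation is irreducible.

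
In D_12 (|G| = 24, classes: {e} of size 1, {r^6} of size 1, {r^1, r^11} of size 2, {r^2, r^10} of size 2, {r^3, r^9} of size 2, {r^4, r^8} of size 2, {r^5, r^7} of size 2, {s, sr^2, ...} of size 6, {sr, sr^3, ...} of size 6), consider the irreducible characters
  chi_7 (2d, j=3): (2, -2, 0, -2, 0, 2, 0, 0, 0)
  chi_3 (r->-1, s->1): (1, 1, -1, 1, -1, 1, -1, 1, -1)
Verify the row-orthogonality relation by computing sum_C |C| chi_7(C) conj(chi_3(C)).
Sum = 0; so <chi_7, chi_3> = 0 (distinct irreducibles are orthogonal).

Justification: Compute term by term over conjugacy classes (|C| * chi_7(C) * conj(chi_3(C))):
  1*(2)*conj(1) + 1*(-2)*conj(1) + 2*(0)*conj(-1) + 2*(-2)*conj(1) + 2*(0)*conj(-1) + 2*(2)*conj(1) + 2*(0)*conj(-1) + 6*(0)*conj(1) + 6*(0)*conj(-1)
  = (2) + (-2) + (0) + (-4) + (0) + (4) + (0) + (0) + (0)
  = 0.
Dividing by |G| = 24 gives 0/24 = 0, matching the row-orthogonality relation <chi_7, chi_3> = [chi_7 = chi_3].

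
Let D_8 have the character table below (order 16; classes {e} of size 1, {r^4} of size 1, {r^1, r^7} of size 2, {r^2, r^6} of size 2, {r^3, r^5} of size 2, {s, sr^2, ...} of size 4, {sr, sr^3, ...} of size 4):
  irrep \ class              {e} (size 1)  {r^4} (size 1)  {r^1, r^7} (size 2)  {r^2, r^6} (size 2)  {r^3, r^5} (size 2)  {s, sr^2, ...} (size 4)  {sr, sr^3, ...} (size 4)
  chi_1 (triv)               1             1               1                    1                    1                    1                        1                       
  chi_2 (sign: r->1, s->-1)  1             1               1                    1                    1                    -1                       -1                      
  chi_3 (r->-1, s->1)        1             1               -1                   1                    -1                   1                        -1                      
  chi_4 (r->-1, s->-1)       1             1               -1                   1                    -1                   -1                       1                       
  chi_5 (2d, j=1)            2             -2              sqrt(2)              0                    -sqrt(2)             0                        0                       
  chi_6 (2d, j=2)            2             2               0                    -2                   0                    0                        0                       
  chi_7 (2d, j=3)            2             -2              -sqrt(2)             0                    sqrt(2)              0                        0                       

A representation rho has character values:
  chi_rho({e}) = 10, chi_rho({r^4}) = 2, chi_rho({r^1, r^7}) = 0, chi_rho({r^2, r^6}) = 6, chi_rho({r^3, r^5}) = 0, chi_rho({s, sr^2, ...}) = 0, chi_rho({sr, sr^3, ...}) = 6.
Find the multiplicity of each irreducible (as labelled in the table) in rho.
Multiplicities: chi_1: 3, chi_2: 0, chi_3: 0, chi_4: 3, chi_5: 1, chi_6: 0, chi_7: 1.

Explanation: Use <chi_rho, chi> = (1/|G|) sum_C |C| * chi_rho(C) * conj(chi(C)) with |G| = 16 for each irreducible chi in the table:
  <chi_rho, chi_1> = (1/16)[1*(10)*conj(1) + 1*(2)*conj(1) + 2*(0)*conj(1) + 2*(6)*conj(1) + 2*(0)*conj(1) + 4*(0)*conj(1) + 4*(6)*conj(1)]
      = (1/16)[(10) + (2) + (0) + (12) + (0) + (0) + (24)] = 48/16 = 3
  <chi_rho, chi_2> = (1/16)[1*(10)*conj(1) + 1*(2)*conj(1) + 2*(0)*conj(1) + 2*(6)*conj(1) + 2*(0)*conj(1) + 4*(0)*conj(-1) + 4*(6)*conj(-1)]
      = (1/16)[(10) + (2) + (0) + (12) + (0) + (0) + (-24)] = 0/16 = 0
  <chi_rho, chi_3> = (1/16)[1*(10)*conj(1) + 1*(2)*conj(1) + 2*(0)*conj(-1) + 2*(6)*conj(1) + 2*(0)*conj(-1) + 4*(0)*conj(1) + 4*(6)*conj(-1)]
      = (1/16)[(10) + (2) + (0) + (12) + (0) + (0) + (-24)] = 0/16 = 0
  <chi_rho, chi_4> = (1/16)[1*(10)*conj(1) + 1*(2)*conj(1) + 2*(0)*conj(-1) + 2*(6)*conj(1) + 2*(0)*conj(-1) + 4*(0)*conj(-1) + 4*(6)*conj(1)]
      = (1/16)[(10) + (2) + (0) + (12) + (0) + (0) + (24)] = 48/16 = 3
  <chi_rho, chi_5> = (1/16)[1*(10)*conj(2) + 1*(2)*conj(-2) + 2*(0)*conj(sqrt(2)) + 2*(6)*conj(0) + 2*(0)*conj(-sqrt(2)) + 4*(0)*conj(0) + 4*(6)*conj(0)]
      = (1/16)[(20) + (-4) + (0) + (0) + (0) + (0) + (0)] = 16/16 = 1
  <chi_rho, chi_6> = (1/16)[1*(10)*conj(2) + 1*(2)*conj(2) + 2*(0)*conj(0) + 2*(6)*conj(-2) + 2*(0)*conj(0) + 4*(0)*conj(0) + 4*(6)*conj(0)]
      = (1/16)[(20) + (4) + (0) + (-24) + (0) + (0) + (0)] = 0/16 = 0
  <chi_rho, chi_7> = (1/16)[1*(10)*conj(2) + 1*(2)*conj(-2) + 2*(0)*conj(-sqrt(2)) + 2*(6)*conj(0) + 2*(0)*conj(sqrt(2)) + 4*(0)*conj(0) + 4*(6)*conj(0)]
      = (1/16)[(20) + (-4) + (0) + (0) + (0) + (0) + (0)] = 16/16 = 1
Dimension check: dim(rho) = sum (mult * dim) = 3*1 + 0*1 + 0*1 + 3*1 + 1*2 + 0*2 + 1*2 = 10 = chi_rho(e) = 10.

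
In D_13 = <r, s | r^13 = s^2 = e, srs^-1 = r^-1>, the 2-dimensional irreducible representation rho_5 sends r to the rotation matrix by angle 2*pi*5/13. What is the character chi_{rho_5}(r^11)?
chi_{rho_5}(r^11) = 2*cos(2*pi*5*11/13) = 2*cos(110*pi/13)

Argument: rho_5(r^11) is rotation by angle 2*pi*5*11/13, whose trace is 2*cos(2*pi*5*11/13) = 2*cos(110*pi/13).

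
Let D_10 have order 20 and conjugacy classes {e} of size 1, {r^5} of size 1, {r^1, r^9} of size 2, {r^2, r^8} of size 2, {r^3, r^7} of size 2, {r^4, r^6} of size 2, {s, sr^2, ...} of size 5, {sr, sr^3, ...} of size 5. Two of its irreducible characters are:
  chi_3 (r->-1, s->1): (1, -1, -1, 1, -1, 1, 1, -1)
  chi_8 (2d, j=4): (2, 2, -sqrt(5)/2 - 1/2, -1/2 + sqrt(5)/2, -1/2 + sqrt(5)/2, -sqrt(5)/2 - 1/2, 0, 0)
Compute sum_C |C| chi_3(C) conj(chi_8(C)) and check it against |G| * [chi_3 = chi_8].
Sum = 0; so <chi_3, chi_8> = 0 (distinct irreducibles are orthogonal).

Argument: Compute term by term over conjugacy classes (|C| * chi_3(C) * conj(chi_8(C))):
  1*(1)*conj(2) + 1*(-1)*conj(2) + 2*(-1)*conj(-sqrt(5)/2 - 1/2) + 2*(1)*conj(-1/2 + sqrt(5)/2) + 2*(-1)*conj(-1/2 + sqrt(5)/2) + 2*(1)*conj(-sqrt(5)/2 - 1/2) + 5*(1)*conj(0) + 5*(-1)*conj(0)
  = (2) + (-2) + (1 + sqrt(5)) + (-1 + sqrt(5)) + (1 - sqrt(5)) + (-sqrt(5) - 1) + (0) + (0)
  = 0.
Dividing by |G| = 20 gives 0/20 = 0, matching the row-orthogonality relation <chi_3, chi_8> = [chi_3 = chi_8].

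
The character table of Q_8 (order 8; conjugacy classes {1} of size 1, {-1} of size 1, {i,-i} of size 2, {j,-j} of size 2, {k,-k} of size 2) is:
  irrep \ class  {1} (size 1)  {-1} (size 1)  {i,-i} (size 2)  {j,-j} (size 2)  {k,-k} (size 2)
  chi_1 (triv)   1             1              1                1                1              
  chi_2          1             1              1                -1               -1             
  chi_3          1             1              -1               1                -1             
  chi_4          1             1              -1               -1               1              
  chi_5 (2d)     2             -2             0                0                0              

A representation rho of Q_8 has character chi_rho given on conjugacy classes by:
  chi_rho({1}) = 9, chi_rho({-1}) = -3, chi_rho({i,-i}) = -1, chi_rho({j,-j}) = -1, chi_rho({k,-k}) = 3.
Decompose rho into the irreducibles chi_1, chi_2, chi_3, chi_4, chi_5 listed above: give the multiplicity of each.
Multiplicities: chi_1: 1, chi_2: 0, chi_3: 0, chi_4: 2, chi_5: 3.

Reasoning: Use <chi_rho, chi> = (1/|G|) sum_C |C| * chi_rho(C) * conj(chi(C)) with |G| = 8 for each irreducible chi in the table:
  <chi_rho, chi_1> = (1/8)[1*(9)*conj(1) + 1*(-3)*conj(1) + 2*(-1)*conj(1) + 2*(-1)*conj(1) + 2*(3)*conj(1)]
      = (1/8)[(9) + (-3) + (-2) + (-2) + (6)] = 8/8 = 1
  <chi_rho, chi_2> = (1/8)[1*(9)*conj(1) + 1*(-3)*conj(1) + 2*(-1)*conj(1) + 2*(-1)*conj(-1) + 2*(3)*conj(-1)]
      = (1/8)[(9) + (-3) + (-2) + (2) + (-6)] = 0/8 = 0
  <chi_rho, chi_3> = (1/8)[1*(9)*conj(1) + 1*(-3)*conj(1) + 2*(-1)*conj(-1) + 2*(-1)*conj(1) + 2*(3)*conj(-1)]
      = (1/8)[(9) + (-3) + (2) + (-2) + (-6)] = 0/8 = 0
  <chi_rho, chi_4> = (1/8)[1*(9)*conj(1) + 1*(-3)*conj(1) + 2*(-1)*conj(-1) + 2*(-1)*conj(-1) + 2*(3)*conj(1)]
      = (1/8)[(9) + (-3) + (2) + (2) + (6)] = 16/8 = 2
  <chi_rho, chi_5> = (1/8)[1*(9)*conj(2) + 1*(-3)*conj(-2) + 2*(-1)*conj(0) + 2*(-1)*conj(0) + 2*(3)*conj(0)]
      = (1/8)[(18) + (6) + (0) + (0) + (0)] = 24/8 = 3
Dimension check: dim(rho) = sum (mult * dim) = 1*1 + 0*1 + 0*1 + 2*1 + 3*2 = 9 = chi_rho(e) = 9.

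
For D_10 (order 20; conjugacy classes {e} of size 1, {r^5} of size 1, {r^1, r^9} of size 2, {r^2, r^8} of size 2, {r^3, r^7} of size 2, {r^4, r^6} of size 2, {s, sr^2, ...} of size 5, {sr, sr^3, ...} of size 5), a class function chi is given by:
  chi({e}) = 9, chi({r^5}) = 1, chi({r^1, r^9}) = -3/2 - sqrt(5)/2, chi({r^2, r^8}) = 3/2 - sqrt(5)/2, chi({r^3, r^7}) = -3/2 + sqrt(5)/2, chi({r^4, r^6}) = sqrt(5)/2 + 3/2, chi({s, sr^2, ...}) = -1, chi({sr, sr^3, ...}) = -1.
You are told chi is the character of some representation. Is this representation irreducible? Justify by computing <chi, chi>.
Not irreducible (reducible): <chi, chi> = 6 > 1.

<chi, chi> = (1/|G|) sum_C |C| * |chi(C)|^2 = (1/20)[1*|9|^2 + 1*|1|^2 + 2*|-3/2 - sqrt(5)/2|^2 + 2*|3/2 - sqrt(5)/2|^2 + 2*|-3/2 + sqrt(5)/2|^2 + 2*|sqrt(5)/2 + 3/2|^2 + 5*|-1|^2 + 5*|-1|^2]
  = (1/20)[(81) + (1) + (3*sqrt(5) + 7) + (7 - 3*sqrt(5)) + (7 - 3*sqrt(5)) + (3*sqrt(5) + 7) + (5) + (5)] = 120/20 = 6.
A character is irreducible iff <chi, chi> = 1, so this representation is reducible.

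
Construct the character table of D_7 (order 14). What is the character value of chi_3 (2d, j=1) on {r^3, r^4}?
Conjugacy classes: {e} of size 1, {r^1, r^6} of size 2, {r^2, r^5} of size 2, {r^3, r^4} of size 2, {s, sr, ..., sr^6} of size 7.
Character table:
  irrep \ class              {e} (size 1)  {r^1, r^6} (size 2)  {r^2, r^5} (size 2)  {r^3, r^4} (size 2)  {s, sr, ..., sr^6} (size 7)
  chi_1 (triv)               1             1                    1                    1                    1                          
  chi_2 (sign: r->1, s->-1)  1             1                    1                    1                    -1                         
  chi_3 (2d, j=1)            2             2*cos(2*pi/7)        -2*cos(3*pi/7)       -2*cos(pi/7)         0                          
  chi_4 (2d, j=2)            2             -2*cos(3*pi/7)       -2*cos(pi/7)         2*cos(2*pi/7)        0                          
  chi_5 (2d, j=3)            2             -2*cos(pi/7)         2*cos(2*pi/7)        -2*cos(3*pi/7)       0                          

Spot check: chi_3 (2d, j=1) on {r^3, r^4} = -2*cos(pi/7).

Derivation: D_7 has order 2*7 = 14 with 5 conjugacy classes, hence 5 irreducibles. Sum of squared dims 1 + 1 + 4 + 4 + 4 = 14 = |G|. Linear characters come from the abelianisation; the 2-dimensional irreps have character r^k -> 2*cos(2*pi*j*k/7), reflections -> 0.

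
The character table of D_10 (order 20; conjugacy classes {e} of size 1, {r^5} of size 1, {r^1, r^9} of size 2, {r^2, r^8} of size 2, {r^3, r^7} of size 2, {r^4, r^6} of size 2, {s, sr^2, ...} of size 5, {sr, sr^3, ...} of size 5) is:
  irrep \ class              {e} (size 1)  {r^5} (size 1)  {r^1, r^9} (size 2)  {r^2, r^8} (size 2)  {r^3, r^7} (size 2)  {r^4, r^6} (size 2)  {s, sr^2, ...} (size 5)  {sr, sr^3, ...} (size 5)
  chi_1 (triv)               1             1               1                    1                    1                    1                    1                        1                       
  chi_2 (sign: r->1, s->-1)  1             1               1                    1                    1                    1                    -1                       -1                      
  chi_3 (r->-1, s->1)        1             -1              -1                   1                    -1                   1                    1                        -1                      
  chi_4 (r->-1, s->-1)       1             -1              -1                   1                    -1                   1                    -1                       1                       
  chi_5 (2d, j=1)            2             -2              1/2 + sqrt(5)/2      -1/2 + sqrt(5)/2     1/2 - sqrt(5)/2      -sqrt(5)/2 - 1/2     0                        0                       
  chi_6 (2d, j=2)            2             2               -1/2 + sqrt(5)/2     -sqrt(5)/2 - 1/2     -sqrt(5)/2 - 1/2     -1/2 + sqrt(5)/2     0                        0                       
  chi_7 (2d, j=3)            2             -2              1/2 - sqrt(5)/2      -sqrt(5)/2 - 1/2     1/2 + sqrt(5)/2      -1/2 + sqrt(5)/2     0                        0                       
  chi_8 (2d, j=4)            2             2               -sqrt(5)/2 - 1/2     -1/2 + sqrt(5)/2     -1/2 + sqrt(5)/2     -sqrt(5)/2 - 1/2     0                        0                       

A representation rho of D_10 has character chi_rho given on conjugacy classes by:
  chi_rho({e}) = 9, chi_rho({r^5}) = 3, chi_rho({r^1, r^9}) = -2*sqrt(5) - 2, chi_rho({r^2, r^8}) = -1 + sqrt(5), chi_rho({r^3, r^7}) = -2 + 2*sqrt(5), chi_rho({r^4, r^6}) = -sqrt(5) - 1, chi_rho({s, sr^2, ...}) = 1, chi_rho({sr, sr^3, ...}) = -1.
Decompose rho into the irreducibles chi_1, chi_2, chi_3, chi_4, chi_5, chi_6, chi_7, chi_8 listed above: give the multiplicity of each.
Multiplicities: chi_1: 0, chi_2: 0, chi_3: 1, chi_4: 0, chi_5: 0, chi_6: 0, chi_7: 1, chi_8: 3.

Solution. Use <chi_rho, chi> = (1/|G|) sum_C |C| * chi_rho(C) * conj(chi(C)) with |G| = 20 for each irreducible chi in the table:
  <chi_rho, chi_1> = (1/20)[1*(9)*conj(1) + 1*(3)*conj(1) + 2*(-2*sqrt(5) - 2)*conj(1) + 2*(-1 + sqrt(5))*conj(1) + 2*(-2 + 2*sqrt(5))*conj(1) + 2*(-sqrt(5) - 1)*conj(1) + 5*(1)*conj(1) + 5*(-1)*conj(1)]
      = (1/20)[(9) + (3) + (-4*sqrt(5) - 4) + (-2 + 2*sqrt(5)) + (-4 + 4*sqrt(5)) + (-2*sqrt(5) - 2) + (5) + (-5)] = 0/20 = 0
  <chi_rho, chi_2> = (1/20)[1*(9)*conj(1) + 1*(3)*conj(1) + 2*(-2*sqrt(5) - 2)*conj(1) + 2*(-1 + sqrt(5))*conj(1) + 2*(-2 + 2*sqrt(5))*conj(1) + 2*(-sqrt(5) - 1)*conj(1) + 5*(1)*conj(-1) + 5*(-1)*conj(-1)]
      = (1/20)[(9) + (3) + (-4*sqrt(5) - 4) + (-2 + 2*sqrt(5)) + (-4 + 4*sqrt(5)) + (-2*sqrt(5) - 2) + (-5) + (5)] = 0/20 = 0
  <chi_rho, chi_3> = (1/20)[1*(9)*conj(1) + 1*(3)*conj(-1) + 2*(-2*sqrt(5) - 2)*conj(-1) + 2*(-1 + sqrt(5))*conj(1) + 2*(-2 + 2*sqrt(5))*conj(-1) + 2*(-sqrt(5) - 1)*conj(1) + 5*(1)*conj(1) + 5*(-1)*conj(-1)]
      = (1/20)[(9) + (-3) + (4 + 4*sqrt(5)) + (-2 + 2*sqrt(5)) + (4 - 4*sqrt(5)) + (-2*sqrt(5) - 2) + (5) + (5)] = 20/20 = 1
  <chi_rho, chi_4> = (1/20)[1*(9)*conj(1) + 1*(3)*conj(-1) + 2*(-2*sqrt(5) - 2)*conj(-1) + 2*(-1 + sqrt(5))*conj(1) + 2*(-2 + 2*sqrt(5))*conj(-1) + 2*(-sqrt(5) - 1)*conj(1) + 5*(1)*conj(-1) + 5*(-1)*conj(1)]
      = (1/20)[(9) + (-3) + (4 + 4*sqrt(5)) + (-2 + 2*sqrt(5)) + (4 - 4*sqrt(5)) + (-2*sqrt(5) - 2) + (-5) + (-5)] = 0/20 = 0
  <chi_rho, chi_5> = (1/20)[1*(9)*conj(2) + 1*(3)*conj(-2) + 2*(-2*sqrt(5) - 2)*conj(1/2 + sqrt(5)/2) + 2*(-1 + sqrt(5))*conj(-1/2 + sqrt(5)/2) + 2*(-2 + 2*sqrt(5))*conj(1/2 - sqrt(5)/2) + 2*(-sqrt(5) - 1)*conj(-sqrt(5)/2 - 1/2) + 5*(1)*conj(0) + 5*(-1)*conj(0)]
      = (1/20)[(18) + (-6) + (-12 - 4*sqrt(5)) + (6 - 2*sqrt(5)) + (-12 + 4*sqrt(5)) + (2*sqrt(5) + 6) + (0) + (0)] = 0/20 = 0
  <chi_rho, chi_6> = (1/20)[1*(9)*conj(2) + 1*(3)*conj(2) + 2*(-2*sqrt(5) - 2)*conj(-1/2 + sqrt(5)/2) + 2*(-1 + sqrt(5))*conj(-sqrt(5)/2 - 1/2) + 2*(-2 + 2*sqrt(5))*conj(-sqrt(5)/2 - 1/2) + 2*(-sqrt(5) - 1)*conj(-1/2 + sqrt(5)/2) + 5*(1)*conj(0) + 5*(-1)*conj(0)]
      = (1/20)[(18) + (6) + (-8) + (-4) + (-8) + (-4) + (0) + (0)] = 0/20 = 0
  <chi_rho, chi_7> = (1/20)[1*(9)*conj(2) + 1*(3)*conj(-2) + 2*(-2*sqrt(5) - 2)*conj(1/2 - sqrt(5)/2) + 2*(-1 + sqrt(5))*conj(-sqrt(5)/2 - 1/2) + 2*(-2 + 2*sqrt(5))*conj(1/2 + sqrt(5)/2) + 2*(-sqrt(5) - 1)*conj(-1/2 + sqrt(5)/2) + 5*(1)*conj(0) + 5*(-1)*conj(0)]
      = (1/20)[(18) + (-6) + (8) + (-4) + (8) + (-4) + (0) + (0)] = 20/20 = 1
  <chi_rho, chi_8> = (1/20)[1*(9)*conj(2) + 1*(3)*conj(2) + 2*(-2*sqrt(5) - 2)*conj(-sqrt(5)/2 - 1/2) + 2*(-1 + sqrt(5))*conj(-1/2 + sqrt(5)/2) + 2*(-2 + 2*sqrt(5))*conj(-1/2 + sqrt(5)/2) + 2*(-sqrt(5) - 1)*conj(-sqrt(5)/2 - 1/2) + 5*(1)*conj(0) + 5*(-1)*conj(0)]
      = (1/20)[(18) + (6) + (4*sqrt(5) + 12) + (6 - 2*sqrt(5)) + (12 - 4*sqrt(5)) + (2*sqrt(5) + 6) + (0) + (0)] = 60/20 = 3
Dimension check: dim(rho) = sum (mult * dim) = 0*1 + 0*1 + 1*1 + 0*1 + 0*2 + 0*2 + 1*2 + 3*2 = 9 = chi_rho(e) = 9.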